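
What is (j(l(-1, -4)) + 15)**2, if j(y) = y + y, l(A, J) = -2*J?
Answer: 961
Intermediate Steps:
j(y) = 2*y
(j(l(-1, -4)) + 15)**2 = (2*(-2*(-4)) + 15)**2 = (2*8 + 15)**2 = (16 + 15)**2 = 31**2 = 961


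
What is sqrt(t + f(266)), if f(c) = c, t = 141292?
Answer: sqrt(141558) ≈ 376.24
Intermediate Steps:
sqrt(t + f(266)) = sqrt(141292 + 266) = sqrt(141558)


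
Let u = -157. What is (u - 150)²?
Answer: 94249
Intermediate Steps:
(u - 150)² = (-157 - 150)² = (-307)² = 94249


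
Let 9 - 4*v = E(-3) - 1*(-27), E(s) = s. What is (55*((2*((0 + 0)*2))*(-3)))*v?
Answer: 0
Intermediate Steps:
v = -15/4 (v = 9/4 - (-3 - 1*(-27))/4 = 9/4 - (-3 + 27)/4 = 9/4 - ¼*24 = 9/4 - 6 = -15/4 ≈ -3.7500)
(55*((2*((0 + 0)*2))*(-3)))*v = (55*((2*((0 + 0)*2))*(-3)))*(-15/4) = (55*((2*(0*2))*(-3)))*(-15/4) = (55*((2*0)*(-3)))*(-15/4) = (55*(0*(-3)))*(-15/4) = (55*0)*(-15/4) = 0*(-15/4) = 0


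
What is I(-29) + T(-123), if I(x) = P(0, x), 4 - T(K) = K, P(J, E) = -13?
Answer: 114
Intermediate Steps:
T(K) = 4 - K
I(x) = -13
I(-29) + T(-123) = -13 + (4 - 1*(-123)) = -13 + (4 + 123) = -13 + 127 = 114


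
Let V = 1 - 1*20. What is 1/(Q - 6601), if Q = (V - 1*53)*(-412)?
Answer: 1/23063 ≈ 4.3359e-5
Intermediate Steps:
V = -19 (V = 1 - 20 = -19)
Q = 29664 (Q = (-19 - 1*53)*(-412) = (-19 - 53)*(-412) = -72*(-412) = 29664)
1/(Q - 6601) = 1/(29664 - 6601) = 1/23063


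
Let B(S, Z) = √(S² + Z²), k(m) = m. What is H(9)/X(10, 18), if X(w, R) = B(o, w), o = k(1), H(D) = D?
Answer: 9*√101/101 ≈ 0.89553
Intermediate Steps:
o = 1
X(w, R) = √(1 + w²) (X(w, R) = √(1² + w²) = √(1 + w²))
H(9)/X(10, 18) = 9/(√(1 + 10²)) = 9/(√(1 + 100)) = 9/(√101) = 9*(√101/101) = 9*√101/101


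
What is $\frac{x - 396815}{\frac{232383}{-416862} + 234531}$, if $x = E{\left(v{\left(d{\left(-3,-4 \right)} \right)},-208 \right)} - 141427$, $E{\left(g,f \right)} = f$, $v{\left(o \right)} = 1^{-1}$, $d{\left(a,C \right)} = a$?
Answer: $- \frac{74819781300}{32588943113} \approx -2.2959$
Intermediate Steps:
$v{\left(o \right)} = 1$
$x = -141635$ ($x = -208 - 141427 = -141635$)
$\frac{x - 396815}{\frac{232383}{-416862} + 234531} = \frac{-141635 - 396815}{\frac{232383}{-416862} + 234531} = - \frac{538450}{232383 \left(- \frac{1}{416862}\right) + 234531} = - \frac{538450}{- \frac{77461}{138954} + 234531} = - \frac{538450}{\frac{32588943113}{138954}} = \left(-538450\right) \frac{138954}{32588943113} = - \frac{74819781300}{32588943113}$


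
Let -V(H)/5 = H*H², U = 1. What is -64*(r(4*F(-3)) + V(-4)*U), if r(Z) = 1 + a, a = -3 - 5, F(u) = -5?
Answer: -20032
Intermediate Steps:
V(H) = -5*H³ (V(H) = -5*H*H² = -5*H³)
a = -8
r(Z) = -7 (r(Z) = 1 - 8 = -7)
-64*(r(4*F(-3)) + V(-4)*U) = -64*(-7 - 5*(-4)³*1) = -64*(-7 - 5*(-64)*1) = -64*(-7 + 320*1) = -64*(-7 + 320) = -64*313 = -20032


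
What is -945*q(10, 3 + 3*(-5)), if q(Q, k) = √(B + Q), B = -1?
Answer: -2835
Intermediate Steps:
q(Q, k) = √(-1 + Q)
-945*q(10, 3 + 3*(-5)) = -945*√(-1 + 10) = -945*√9 = -945*3 = -2835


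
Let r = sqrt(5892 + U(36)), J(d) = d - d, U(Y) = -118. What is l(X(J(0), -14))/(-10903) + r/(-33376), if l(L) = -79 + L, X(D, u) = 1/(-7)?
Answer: 554/76321 - sqrt(5774)/33376 ≈ 0.0049821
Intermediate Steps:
J(d) = 0
X(D, u) = -1/7
r = sqrt(5774) (r = sqrt(5892 - 118) = sqrt(5774) ≈ 75.987)
l(X(J(0), -14))/(-10903) + r/(-33376) = (-79 - 1/7)/(-10903) + sqrt(5774)/(-33376) = -554/7*(-1/10903) + sqrt(5774)*(-1/33376) = 554/76321 - sqrt(5774)/33376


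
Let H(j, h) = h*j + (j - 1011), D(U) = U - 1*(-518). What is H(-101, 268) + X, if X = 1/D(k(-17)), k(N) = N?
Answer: -14118179/501 ≈ -28180.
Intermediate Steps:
D(U) = 518 + U (D(U) = U + 518 = 518 + U)
H(j, h) = -1011 + j + h*j (H(j, h) = h*j + (-1011 + j) = -1011 + j + h*j)
X = 1/501 (X = 1/(518 - 17) = 1/501 ≈ 0.0019960)
H(-101, 268) + X = (-1011 - 101 + 268*(-101)) + 1/501 = (-1011 - 101 - 27068) + 1/501 = -28180 + 1/501 = -14118179/501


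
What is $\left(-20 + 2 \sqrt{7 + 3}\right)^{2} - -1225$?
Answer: $1665 - 80 \sqrt{10} \approx 1412.0$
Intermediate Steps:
$\left(-20 + 2 \sqrt{7 + 3}\right)^{2} - -1225 = \left(-20 + 2 \sqrt{10}\right)^{2} + 1225 = 1225 + \left(-20 + 2 \sqrt{10}\right)^{2}$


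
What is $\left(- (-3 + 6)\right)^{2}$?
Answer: $9$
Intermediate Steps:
$\left(- (-3 + 6)\right)^{2} = \left(\left(-1\right) 3\right)^{2} = \left(-3\right)^{2} = 9$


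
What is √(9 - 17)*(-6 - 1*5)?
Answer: -22*I*√2 ≈ -31.113*I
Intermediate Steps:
√(9 - 17)*(-6 - 1*5) = √(-8)*(-6 - 5) = (2*I*√2)*(-11) = -22*I*√2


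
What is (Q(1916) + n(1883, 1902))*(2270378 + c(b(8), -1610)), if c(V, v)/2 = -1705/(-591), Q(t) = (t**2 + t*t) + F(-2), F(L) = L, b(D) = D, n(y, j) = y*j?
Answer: 4885739802915136/197 ≈ 2.4801e+13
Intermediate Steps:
n(y, j) = j*y
Q(t) = -2 + 2*t**2 (Q(t) = (t**2 + t*t) - 2 = (t**2 + t**2) - 2 = 2*t**2 - 2 = -2 + 2*t**2)
c(V, v) = 3410/591 (c(V, v) = 2*(-1705/(-591)) = 2*(-1705*(-1/591)) = 2*(1705/591) = 3410/591)
(Q(1916) + n(1883, 1902))*(2270378 + c(b(8), -1610)) = ((-2 + 2*1916**2) + 1902*1883)*(2270378 + 3410/591) = ((-2 + 2*3671056) + 3581466)*(1341796808/591) = ((-2 + 7342112) + 3581466)*(1341796808/591) = (7342110 + 3581466)*(1341796808/591) = 10923576*(1341796808/591) = 4885739802915136/197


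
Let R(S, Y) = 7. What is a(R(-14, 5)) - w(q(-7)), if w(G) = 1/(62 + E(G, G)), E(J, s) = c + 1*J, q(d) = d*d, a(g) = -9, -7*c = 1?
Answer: -6991/776 ≈ -9.0090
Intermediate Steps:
c = -⅐ (c = -⅐*1 = -⅐ ≈ -0.14286)
q(d) = d²
E(J, s) = -⅐ + J (E(J, s) = -⅐ + 1*J = -⅐ + J)
w(G) = 1/(433/7 + G) (w(G) = 1/(62 + (-⅐ + G)) = 1/(433/7 + G))
a(R(-14, 5)) - w(q(-7)) = -9 - 7/(433 + 7*(-7)²) = -9 - 7/(433 + 7*49) = -9 - 7/(433 + 343) = -9 - 7/776 = -6991/776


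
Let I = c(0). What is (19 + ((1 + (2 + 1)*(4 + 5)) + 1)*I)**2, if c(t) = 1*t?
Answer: 361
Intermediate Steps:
c(t) = t
I = 0
(19 + ((1 + (2 + 1)*(4 + 5)) + 1)*I)**2 = (19 + ((1 + (2 + 1)*(4 + 5)) + 1)*0)**2 = (19 + ((1 + 3*9) + 1)*0)**2 = (19 + ((1 + 27) + 1)*0)**2 = (19 + (28 + 1)*0)**2 = (19 + 29*0)**2 = (19 + 0)**2 = 19**2 = 361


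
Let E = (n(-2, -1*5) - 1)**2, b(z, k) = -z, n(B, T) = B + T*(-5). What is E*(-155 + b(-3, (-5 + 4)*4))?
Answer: -73568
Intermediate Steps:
n(B, T) = B - 5*T
E = 484 (E = ((-2 - (-5)*5) - 1)**2 = ((-2 - 5*(-5)) - 1)**2 = ((-2 + 25) - 1)**2 = (23 - 1)**2 = 22**2 = 484)
E*(-155 + b(-3, (-5 + 4)*4)) = 484*(-155 - 1*(-3)) = 484*(-155 + 3) = 484*(-152) = -73568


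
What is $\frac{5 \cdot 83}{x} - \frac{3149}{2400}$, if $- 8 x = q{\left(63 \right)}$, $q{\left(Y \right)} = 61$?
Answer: $- \frac{8160089}{146400} \approx -55.738$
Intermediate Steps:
$x = - \frac{61}{8}$ ($x = \left(- \frac{1}{8}\right) 61 = - \frac{61}{8} \approx -7.625$)
$\frac{5 \cdot 83}{x} - \frac{3149}{2400} = \frac{5 \cdot 83}{- \frac{61}{8}} - \frac{3149}{2400} = 415 \left(- \frac{8}{61}\right) - \frac{3149}{2400} = - \frac{3320}{61} - \frac{3149}{2400} = - \frac{8160089}{146400}$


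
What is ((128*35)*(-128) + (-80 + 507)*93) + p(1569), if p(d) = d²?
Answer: 1928032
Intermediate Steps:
((128*35)*(-128) + (-80 + 507)*93) + p(1569) = ((128*35)*(-128) + (-80 + 507)*93) + 1569² = (4480*(-128) + 427*93) + 2461761 = (-573440 + 39711) + 2461761 = -533729 + 2461761 = 1928032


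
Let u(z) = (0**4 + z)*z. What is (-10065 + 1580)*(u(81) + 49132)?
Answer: -472555105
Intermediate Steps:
u(z) = z**2 (u(z) = (0 + z)*z = z*z = z**2)
(-10065 + 1580)*(u(81) + 49132) = (-10065 + 1580)*(81**2 + 49132) = -8485*(6561 + 49132) = -8485*55693 = -472555105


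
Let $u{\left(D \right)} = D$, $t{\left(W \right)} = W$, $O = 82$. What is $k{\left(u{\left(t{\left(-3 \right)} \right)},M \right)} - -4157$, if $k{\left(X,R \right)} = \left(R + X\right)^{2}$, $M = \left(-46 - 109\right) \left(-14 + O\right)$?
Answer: $111159006$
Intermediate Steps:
$M = -10540$ ($M = \left(-46 - 109\right) \left(-14 + 82\right) = \left(-155\right) 68 = -10540$)
$k{\left(u{\left(t{\left(-3 \right)} \right)},M \right)} - -4157 = \left(-10540 - 3\right)^{2} - -4157 = \left(-10543\right)^{2} + 4157 = 111154849 + 4157 = 111159006$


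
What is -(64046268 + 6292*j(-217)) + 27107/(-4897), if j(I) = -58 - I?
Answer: -318533697419/4897 ≈ -6.5047e+7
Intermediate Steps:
-(64046268 + 6292*j(-217)) + 27107/(-4897) = -(63681332 + 1365364) + 27107/(-4897) = -6292/(1/(10179 + (-58 + 217))) + 27107*(-1/4897) = -6292/(1/(10179 + 159)) - 27107/4897 = -6292/(1/10338) - 27107/4897 = -6292/1/10338 - 27107/4897 = -6292*10338 - 27107/4897 = -65046696 - 27107/4897 = -318533697419/4897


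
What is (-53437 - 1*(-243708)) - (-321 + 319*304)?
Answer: 93616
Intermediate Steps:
(-53437 - 1*(-243708)) - (-321 + 319*304) = (-53437 + 243708) - (-321 + 96976) = 190271 - 1*96655 = 190271 - 96655 = 93616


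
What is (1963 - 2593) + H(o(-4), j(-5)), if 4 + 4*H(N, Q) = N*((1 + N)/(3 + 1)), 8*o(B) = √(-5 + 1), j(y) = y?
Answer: -161537/256 + I/64 ≈ -631.0 + 0.015625*I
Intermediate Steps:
o(B) = I/4 (o(B) = √(-5 + 1)/8 = √(-4)/8 = (2*I)/8 = I/4)
H(N, Q) = -1 + N*(¼ + N/4)/4 (H(N, Q) = -1 + (N*((1 + N)/(3 + 1)))/4 = -1 + (N*((1 + N)/4))/4 = -1 + (N*((1 + N)*(¼)))/4 = -1 + (N*(¼ + N/4))/4 = -1 + N*(¼ + N/4)/4)
(1963 - 2593) + H(o(-4), j(-5)) = (1963 - 2593) + (-1 + (I/4)/16 + (I/4)²/16) = -630 + (-1 + I/64 + (1/16)*(-1/16)) = -630 + (-1 + I/64 - 1/256) = -630 + (-257/256 + I/64) = -161537/256 + I/64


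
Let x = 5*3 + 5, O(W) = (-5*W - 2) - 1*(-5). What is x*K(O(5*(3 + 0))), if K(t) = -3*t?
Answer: 4320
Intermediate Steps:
O(W) = 3 - 5*W (O(W) = (-2 - 5*W) + 5 = 3 - 5*W)
x = 20 (x = 15 + 5 = 20)
x*K(O(5*(3 + 0))) = 20*(-3*(3 - 25*(3 + 0))) = 20*(-3*(3 - 25*3)) = 20*(-3*(3 - 5*15)) = 20*(-3*(3 - 75)) = 20*(-3*(-72)) = 20*216 = 4320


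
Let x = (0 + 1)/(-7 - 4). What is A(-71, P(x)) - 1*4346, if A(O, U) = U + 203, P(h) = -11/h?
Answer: -4022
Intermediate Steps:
x = -1/11 (x = 1/(-11) = 1*(-1/11) = -1/11 ≈ -0.090909)
A(O, U) = 203 + U
A(-71, P(x)) - 1*4346 = (203 - 11/(-1/11)) - 1*4346 = (203 - 11*(-11)) - 4346 = (203 + 121) - 4346 = 324 - 4346 = -4022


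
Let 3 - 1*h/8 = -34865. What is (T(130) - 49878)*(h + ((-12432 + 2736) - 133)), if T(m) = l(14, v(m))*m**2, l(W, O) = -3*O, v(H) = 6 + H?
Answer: -1869024665970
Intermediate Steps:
h = 278944 (h = 24 - 8*(-34865) = 24 + 278920 = 278944)
T(m) = m**2*(-18 - 3*m) (T(m) = (-3*(6 + m))*m**2 = (-18 - 3*m)*m**2 = m**2*(-18 - 3*m))
(T(130) - 49878)*(h + ((-12432 + 2736) - 133)) = (3*130**2*(-6 - 1*130) - 49878)*(278944 + ((-12432 + 2736) - 133)) = (3*16900*(-6 - 130) - 49878)*(278944 + (-9696 - 133)) = (3*16900*(-136) - 49878)*(278944 - 9829) = (-6895200 - 49878)*269115 = -6945078*269115 = -1869024665970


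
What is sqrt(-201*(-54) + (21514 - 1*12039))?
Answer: sqrt(20329) ≈ 142.58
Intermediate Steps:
sqrt(-201*(-54) + (21514 - 1*12039)) = sqrt(10854 + (21514 - 12039)) = sqrt(10854 + 9475) = sqrt(20329)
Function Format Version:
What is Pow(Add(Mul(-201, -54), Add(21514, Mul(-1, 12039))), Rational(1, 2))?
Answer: Pow(20329, Rational(1, 2)) ≈ 142.58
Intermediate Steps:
Pow(Add(Mul(-201, -54), Add(21514, Mul(-1, 12039))), Rational(1, 2)) = Pow(Add(10854, Add(21514, -12039)), Rational(1, 2)) = Pow(Add(10854, 9475), Rational(1, 2)) = Pow(20329, Rational(1, 2))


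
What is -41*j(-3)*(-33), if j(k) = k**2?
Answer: 12177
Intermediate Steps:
-41*j(-3)*(-33) = -41*(-3)**2*(-33) = -41*9*(-33) = -369*(-33) = 12177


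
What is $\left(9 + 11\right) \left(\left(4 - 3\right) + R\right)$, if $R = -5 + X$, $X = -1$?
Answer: $-100$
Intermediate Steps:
$R = -6$ ($R = -5 - 1 = -6$)
$\left(9 + 11\right) \left(\left(4 - 3\right) + R\right) = \left(9 + 11\right) \left(\left(4 - 3\right) - 6\right) = 20 \left(1 - 6\right) = 20 \left(-5\right) = -100$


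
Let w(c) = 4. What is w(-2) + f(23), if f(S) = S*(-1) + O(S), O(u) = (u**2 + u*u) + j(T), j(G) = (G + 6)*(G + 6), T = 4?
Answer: 1139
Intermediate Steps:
j(G) = (6 + G)**2 (j(G) = (6 + G)*(6 + G) = (6 + G)**2)
O(u) = 100 + 2*u**2 (O(u) = (u**2 + u*u) + (6 + 4)**2 = (u**2 + u**2) + 10**2 = 2*u**2 + 100 = 100 + 2*u**2)
f(S) = 100 - S + 2*S**2 (f(S) = S*(-1) + (100 + 2*S**2) = -S + (100 + 2*S**2) = 100 - S + 2*S**2)
w(-2) + f(23) = 4 + (100 - 1*23 + 2*23**2) = 4 + (100 - 23 + 2*529) = 4 + (100 - 23 + 1058) = 4 + 1135 = 1139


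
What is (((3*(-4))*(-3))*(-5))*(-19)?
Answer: 3420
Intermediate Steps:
(((3*(-4))*(-3))*(-5))*(-19) = (-12*(-3)*(-5))*(-19) = (36*(-5))*(-19) = -180*(-19) = 3420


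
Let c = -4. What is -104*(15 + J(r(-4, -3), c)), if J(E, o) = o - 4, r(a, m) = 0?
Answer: -728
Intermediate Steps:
J(E, o) = -4 + o
-104*(15 + J(r(-4, -3), c)) = -104*(15 + (-4 - 4)) = -104*(15 - 8) = -104*7 = -728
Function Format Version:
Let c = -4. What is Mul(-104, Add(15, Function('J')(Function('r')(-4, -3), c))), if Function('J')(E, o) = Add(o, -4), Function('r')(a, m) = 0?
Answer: -728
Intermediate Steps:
Function('J')(E, o) = Add(-4, o)
Mul(-104, Add(15, Function('J')(Function('r')(-4, -3), c))) = Mul(-104, Add(15, Add(-4, -4))) = Mul(-104, Add(15, -8)) = Mul(-104, 7) = -728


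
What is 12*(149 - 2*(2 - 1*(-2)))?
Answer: 1692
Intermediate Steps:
12*(149 - 2*(2 - 1*(-2))) = 12*(149 - 2*(2 + 2)) = 12*(149 - 2*4) = 12*(149 - 8) = 12*141 = 1692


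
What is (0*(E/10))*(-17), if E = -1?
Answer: 0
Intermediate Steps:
(0*(E/10))*(-17) = (0*(-1/10))*(-17) = (0*(-1*⅒))*(-17) = (0*(-⅒))*(-17) = 0*(-17) = 0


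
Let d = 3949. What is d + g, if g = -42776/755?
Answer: 2938719/755 ≈ 3892.3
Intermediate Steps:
g = -42776/755 (g = -42776*1/755 = -42776/755 ≈ -56.657)
d + g = 3949 - 42776/755 = 2938719/755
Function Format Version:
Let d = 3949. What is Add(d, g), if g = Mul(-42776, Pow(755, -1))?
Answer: Rational(2938719, 755) ≈ 3892.3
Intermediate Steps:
g = Rational(-42776, 755) (g = Mul(-42776, Rational(1, 755)) = Rational(-42776, 755) ≈ -56.657)
Add(d, g) = Add(3949, Rational(-42776, 755)) = Rational(2938719, 755)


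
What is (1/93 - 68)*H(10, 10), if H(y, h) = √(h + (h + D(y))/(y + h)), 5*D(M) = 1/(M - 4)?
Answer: -6323*√37806/5580 ≈ -220.33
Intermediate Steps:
D(M) = 1/(5*(-4 + M)) (D(M) = 1/(5*(M - 4)) = 1/(5*(-4 + M)))
H(y, h) = √(h + (h + 1/(5*(-4 + y)))/(h + y)) (H(y, h) = √(h + (h + 1/(5*(-4 + y)))/(y + h)) = √(h + (h + 1/(5*(-4 + y)))/(h + y)))
(1/93 - 68)*H(10, 10) = (1/93 - 68)*(√5*√((1 + 5*10*(-4 + 10)*(1 + 10 + 10))/((-4 + 10)*(10 + 10)))/5) = (1/93 - 68)*(√5*√((1 + 5*10*6*21)/(6*20))/5) = -6323*√5*√((⅙)*(1/20)*(1 + 6300))/465 = -6323*√5*√((⅙)*(1/20)*6301)/465 = -6323*√5*√(6301/120)/465 = -6323*√5*√189030/60/465 = -6323*√37806/5580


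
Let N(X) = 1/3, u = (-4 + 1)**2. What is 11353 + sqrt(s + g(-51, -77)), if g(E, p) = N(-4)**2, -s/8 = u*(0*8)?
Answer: 34060/3 ≈ 11353.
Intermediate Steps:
u = 9 (u = (-3)**2 = 9)
N(X) = 1/3
s = 0 (s = -72*0*8 = -72*0 = -8*0 = 0)
g(E, p) = 1/9 (g(E, p) = (1/3)**2 = 1/9)
11353 + sqrt(s + g(-51, -77)) = 11353 + sqrt(0 + 1/9) = 11353 + sqrt(1/9) = 11353 + 1/3 = 34060/3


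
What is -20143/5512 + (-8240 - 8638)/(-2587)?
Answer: 3147815/1096888 ≈ 2.8698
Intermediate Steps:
-20143/5512 + (-8240 - 8638)/(-2587) = -20143*1/5512 - 16878*(-1/2587) = -20143/5512 + 16878/2587 = 3147815/1096888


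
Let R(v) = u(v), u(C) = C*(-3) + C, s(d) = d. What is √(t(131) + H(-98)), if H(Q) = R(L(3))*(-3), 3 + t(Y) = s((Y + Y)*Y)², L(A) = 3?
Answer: √1177999699 ≈ 34322.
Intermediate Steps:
u(C) = -2*C (u(C) = -3*C + C = -2*C)
R(v) = -2*v
t(Y) = -3 + 4*Y⁴ (t(Y) = -3 + ((Y + Y)*Y)² = -3 + ((2*Y)*Y)² = -3 + (2*Y²)² = -3 + 4*Y⁴)
H(Q) = 18 (H(Q) = -2*3*(-3) = -6*(-3) = 18)
√(t(131) + H(-98)) = √((-3 + 4*131⁴) + 18) = √((-3 + 4*294499921) + 18) = √((-3 + 1177999684) + 18) = √(1177999681 + 18) = √1177999699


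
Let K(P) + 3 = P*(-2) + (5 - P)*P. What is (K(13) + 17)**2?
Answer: 13456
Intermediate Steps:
K(P) = -3 - 2*P + P*(5 - P) (K(P) = -3 + (P*(-2) + (5 - P)*P) = -3 + (-2*P + P*(5 - P)) = -3 - 2*P + P*(5 - P))
(K(13) + 17)**2 = ((-3 - 1*13**2 + 3*13) + 17)**2 = ((-3 - 1*169 + 39) + 17)**2 = ((-3 - 169 + 39) + 17)**2 = (-133 + 17)**2 = (-116)**2 = 13456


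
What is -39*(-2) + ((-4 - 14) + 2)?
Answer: 62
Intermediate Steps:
-39*(-2) + ((-4 - 14) + 2) = -39*(-2) + (-18 + 2) = 78 - 16 = 62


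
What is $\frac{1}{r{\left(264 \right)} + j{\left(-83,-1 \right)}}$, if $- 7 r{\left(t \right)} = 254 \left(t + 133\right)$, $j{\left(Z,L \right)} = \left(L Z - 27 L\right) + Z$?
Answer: $- \frac{7}{100649} \approx -6.9549 \cdot 10^{-5}$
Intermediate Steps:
$j{\left(Z,L \right)} = Z - 27 L + L Z$ ($j{\left(Z,L \right)} = \left(- 27 L + L Z\right) + Z = Z - 27 L + L Z$)
$r{\left(t \right)} = -4826 - \frac{254 t}{7}$ ($r{\left(t \right)} = - \frac{254 \left(t + 133\right)}{7} = - \frac{254 \left(133 + t\right)}{7} = - \frac{33782 + 254 t}{7} = -4826 - \frac{254 t}{7}$)
$\frac{1}{r{\left(264 \right)} + j{\left(-83,-1 \right)}} = \frac{1}{\left(-4826 - \frac{67056}{7}\right) - -27} = \frac{1}{\left(-4826 - \frac{67056}{7}\right) + \left(-83 + 27 + 83\right)} = \frac{1}{- \frac{100838}{7} + 27} = \frac{1}{- \frac{100649}{7}} = - \frac{7}{100649}$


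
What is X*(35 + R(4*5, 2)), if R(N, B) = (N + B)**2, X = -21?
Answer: -10899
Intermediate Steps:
R(N, B) = (B + N)**2
X*(35 + R(4*5, 2)) = -21*(35 + (2 + 4*5)**2) = -21*(35 + (2 + 20)**2) = -21*(35 + 22**2) = -21*(35 + 484) = -21*519 = -10899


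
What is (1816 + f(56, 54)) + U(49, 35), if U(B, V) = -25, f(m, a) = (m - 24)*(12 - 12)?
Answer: 1791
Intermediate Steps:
f(m, a) = 0 (f(m, a) = (-24 + m)*0 = 0)
(1816 + f(56, 54)) + U(49, 35) = (1816 + 0) - 25 = 1816 - 25 = 1791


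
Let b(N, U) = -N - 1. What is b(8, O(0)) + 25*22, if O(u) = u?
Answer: 541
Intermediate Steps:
b(N, U) = -1 - N
b(8, O(0)) + 25*22 = (-1 - 1*8) + 25*22 = (-1 - 8) + 550 = -9 + 550 = 541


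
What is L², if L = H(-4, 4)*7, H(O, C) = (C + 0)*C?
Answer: 12544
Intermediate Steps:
H(O, C) = C² (H(O, C) = C*C = C²)
L = 112 (L = 4²*7 = 16*7 = 112)
L² = 112² = 12544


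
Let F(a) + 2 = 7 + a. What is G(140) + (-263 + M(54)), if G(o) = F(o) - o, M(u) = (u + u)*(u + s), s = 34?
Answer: 9246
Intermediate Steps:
F(a) = 5 + a (F(a) = -2 + (7 + a) = 5 + a)
M(u) = 2*u*(34 + u) (M(u) = (u + u)*(u + 34) = (2*u)*(34 + u) = 2*u*(34 + u))
G(o) = 5 (G(o) = (5 + o) - o = 5)
G(140) + (-263 + M(54)) = 5 + (-263 + 2*54*(34 + 54)) = 5 + (-263 + 2*54*88) = 5 + (-263 + 9504) = 5 + 9241 = 9246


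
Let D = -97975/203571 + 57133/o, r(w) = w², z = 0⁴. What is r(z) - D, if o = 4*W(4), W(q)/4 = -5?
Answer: 11638459943/16285680 ≈ 714.64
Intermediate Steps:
z = 0
W(q) = -20 (W(q) = 4*(-5) = -20)
o = -80 (o = 4*(-20) = -80)
D = -11638459943/16285680 (D = -97975/203571 + 57133/(-80) = -97975*1/203571 + 57133*(-1/80) = -97975/203571 - 57133/80 = -11638459943/16285680 ≈ -714.64)
r(z) - D = 0² - 1*(-11638459943/16285680) = 0 + 11638459943/16285680 = 11638459943/16285680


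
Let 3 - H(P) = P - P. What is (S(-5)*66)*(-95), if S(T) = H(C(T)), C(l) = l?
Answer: -18810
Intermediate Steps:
H(P) = 3 (H(P) = 3 - (P - P) = 3 - 1*0 = 3 + 0 = 3)
S(T) = 3
(S(-5)*66)*(-95) = (3*66)*(-95) = 198*(-95) = -18810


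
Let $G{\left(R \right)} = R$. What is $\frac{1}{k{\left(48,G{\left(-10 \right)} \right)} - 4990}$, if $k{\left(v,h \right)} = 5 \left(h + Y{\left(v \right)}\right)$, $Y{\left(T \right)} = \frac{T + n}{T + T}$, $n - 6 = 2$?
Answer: $- \frac{12}{60445} \approx -0.00019853$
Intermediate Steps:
$n = 8$ ($n = 6 + 2 = 8$)
$Y{\left(T \right)} = \frac{8 + T}{2 T}$ ($Y{\left(T \right)} = \frac{T + 8}{T + T} = \frac{8 + T}{2 T}$)
$k{\left(v,h \right)} = 5 h + \frac{5 \left(8 + v\right)}{2 v}$ ($k{\left(v,h \right)} = 5 \left(h + \frac{8 + v}{2 v}\right) = 5 h + \frac{5 \left(8 + v\right)}{2 v}$)
$\frac{1}{k{\left(48,G{\left(-10 \right)} \right)} - 4990} = \frac{1}{\left(\frac{5}{2} + 5 \left(-10\right) + \frac{20}{48}\right) - 4990} = \frac{1}{\left(\frac{5}{2} - 50 + 20 \cdot \frac{1}{48}\right) - 4990} = \frac{1}{\left(\frac{5}{2} - 50 + \frac{5}{12}\right) - 4990} = \frac{1}{- \frac{565}{12} - 4990} = \frac{1}{- \frac{60445}{12}} = - \frac{12}{60445}$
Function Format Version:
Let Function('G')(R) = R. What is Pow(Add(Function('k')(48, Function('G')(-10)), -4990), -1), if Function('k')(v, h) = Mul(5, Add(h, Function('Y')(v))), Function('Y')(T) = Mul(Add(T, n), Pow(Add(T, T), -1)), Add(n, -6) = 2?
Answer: Rational(-12, 60445) ≈ -0.00019853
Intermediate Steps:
n = 8 (n = Add(6, 2) = 8)
Function('Y')(T) = Mul(Rational(1, 2), Pow(T, -1), Add(8, T)) (Function('Y')(T) = Mul(Add(T, 8), Pow(Add(T, T), -1)) = Mul(Add(8, T), Pow(Mul(2, T), -1)) = Mul(Add(8, T), Mul(Rational(1, 2), Pow(T, -1))) = Mul(Rational(1, 2), Pow(T, -1), Add(8, T)))
Function('k')(v, h) = Add(Mul(5, h), Mul(Rational(5, 2), Pow(v, -1), Add(8, v))) (Function('k')(v, h) = Mul(5, Add(h, Mul(Rational(1, 2), Pow(v, -1), Add(8, v)))) = Add(Mul(5, h), Mul(Rational(5, 2), Pow(v, -1), Add(8, v))))
Pow(Add(Function('k')(48, Function('G')(-10)), -4990), -1) = Pow(Add(Add(Rational(5, 2), Mul(5, -10), Mul(20, Pow(48, -1))), -4990), -1) = Pow(Add(Add(Rational(5, 2), -50, Mul(20, Rational(1, 48))), -4990), -1) = Pow(Add(Add(Rational(5, 2), -50, Rational(5, 12)), -4990), -1) = Pow(Add(Rational(-565, 12), -4990), -1) = Pow(Rational(-60445, 12), -1) = Rational(-12, 60445)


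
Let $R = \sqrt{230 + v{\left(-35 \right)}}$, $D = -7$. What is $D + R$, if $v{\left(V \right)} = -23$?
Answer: $-7 + 3 \sqrt{23} \approx 7.3875$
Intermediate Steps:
$R = 3 \sqrt{23}$ ($R = \sqrt{230 - 23} = \sqrt{207} = 3 \sqrt{23} \approx 14.387$)
$D + R = -7 + 3 \sqrt{23}$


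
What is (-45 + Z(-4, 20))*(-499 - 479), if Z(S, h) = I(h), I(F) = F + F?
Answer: 4890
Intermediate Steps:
I(F) = 2*F
Z(S, h) = 2*h
(-45 + Z(-4, 20))*(-499 - 479) = (-45 + 2*20)*(-499 - 479) = (-45 + 40)*(-978) = -5*(-978) = 4890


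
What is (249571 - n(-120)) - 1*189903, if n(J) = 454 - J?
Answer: 59094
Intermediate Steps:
(249571 - n(-120)) - 1*189903 = (249571 - (454 - 1*(-120))) - 1*189903 = (249571 - (454 + 120)) - 189903 = (249571 - 1*574) - 189903 = (249571 - 574) - 189903 = 248997 - 189903 = 59094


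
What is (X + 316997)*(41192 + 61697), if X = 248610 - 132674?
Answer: 44544043437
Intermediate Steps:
X = 115936
(X + 316997)*(41192 + 61697) = (115936 + 316997)*(41192 + 61697) = 432933*102889 = 44544043437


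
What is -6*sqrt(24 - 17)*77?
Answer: -462*sqrt(7) ≈ -1222.3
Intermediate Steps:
-6*sqrt(24 - 17)*77 = -6*sqrt(7)*77 = -462*sqrt(7)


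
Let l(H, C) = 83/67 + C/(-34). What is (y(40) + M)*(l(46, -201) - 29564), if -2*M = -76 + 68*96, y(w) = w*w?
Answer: 54739698939/1139 ≈ 4.8059e+7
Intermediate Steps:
l(H, C) = 83/67 - C/34 (l(H, C) = 83*(1/67) + C*(-1/34) = 83/67 - C/34)
y(w) = w²
M = -3226 (M = -(-76 + 68*96)/2 = -(-76 + 6528)/2 = -½*6452 = -3226)
(y(40) + M)*(l(46, -201) - 29564) = (40² - 3226)*((83/67 - 1/34*(-201)) - 29564) = (1600 - 3226)*((83/67 + 201/34) - 29564) = -1626*(16289/2278 - 29564) = -1626*(-67330503/2278) = 54739698939/1139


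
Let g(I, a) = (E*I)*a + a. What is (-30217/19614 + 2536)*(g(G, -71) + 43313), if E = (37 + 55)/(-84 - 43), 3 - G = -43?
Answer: 20566835567623/177927 ≈ 1.1559e+8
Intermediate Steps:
G = 46 (G = 3 - 1*(-43) = 3 + 43 = 46)
E = -92/127 (E = 92/(-127) = 92*(-1/127) = -92/127 ≈ -0.72441)
g(I, a) = a - 92*I*a/127 (g(I, a) = (-92*I/127)*a + a = -92*I*a/127 + a = a - 92*I*a/127)
(-30217/19614 + 2536)*(g(G, -71) + 43313) = (-30217/19614 + 2536)*((1/127)*(-71)*(127 - 92*46) + 43313) = (-30217*1/19614 + 2536)*((1/127)*(-71)*(127 - 4232) + 43313) = (-30217/19614 + 2536)*((1/127)*(-71)*(-4105) + 43313) = 49710887*(291455/127 + 43313)/19614 = (49710887/19614)*(5792206/127) = 20566835567623/177927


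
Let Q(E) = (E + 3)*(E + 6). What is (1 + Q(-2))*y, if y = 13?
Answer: 65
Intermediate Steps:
Q(E) = (3 + E)*(6 + E)
(1 + Q(-2))*y = (1 + (18 + (-2)² + 9*(-2)))*13 = (1 + (18 + 4 - 18))*13 = (1 + 4)*13 = 5*13 = 65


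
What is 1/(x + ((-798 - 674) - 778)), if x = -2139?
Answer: -1/4389 ≈ -0.00022784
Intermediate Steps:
1/(x + ((-798 - 674) - 778)) = 1/(-2139 + ((-798 - 674) - 778)) = 1/(-2139 + (-1472 - 778)) = 1/(-2139 - 2250) = 1/(-4389) = -1/4389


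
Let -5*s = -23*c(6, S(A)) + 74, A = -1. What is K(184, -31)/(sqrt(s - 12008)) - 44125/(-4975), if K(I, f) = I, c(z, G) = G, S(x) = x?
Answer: 1765/199 - 184*I*sqrt(2485)/5467 ≈ 8.8694 - 1.6778*I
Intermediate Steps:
s = -97/5 (s = -(-23*(-1) + 74)/5 = -(23 + 74)/5 = -1/5*97 = -97/5 ≈ -19.400)
K(184, -31)/(sqrt(s - 12008)) - 44125/(-4975) = 184/(sqrt(-97/5 - 12008)) - 44125/(-4975) = 184/(sqrt(-60137/5)) - 44125*(-1/4975) = 184/((11*I*sqrt(2485)/5)) + 1765/199 = 184*(-I*sqrt(2485)/5467) + 1765/199 = -184*I*sqrt(2485)/5467 + 1765/199 = 1765/199 - 184*I*sqrt(2485)/5467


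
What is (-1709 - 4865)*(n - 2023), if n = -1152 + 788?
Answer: 15692138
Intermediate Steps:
n = -364
(-1709 - 4865)*(n - 2023) = (-1709 - 4865)*(-364 - 2023) = -6574*(-2387) = 15692138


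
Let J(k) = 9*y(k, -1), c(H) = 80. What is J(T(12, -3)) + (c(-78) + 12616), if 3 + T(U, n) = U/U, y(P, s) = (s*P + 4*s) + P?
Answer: 12660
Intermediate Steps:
y(P, s) = P + 4*s + P*s (y(P, s) = (P*s + 4*s) + P = (4*s + P*s) + P = P + 4*s + P*s)
T(U, n) = -2 (T(U, n) = -3 + U/U = -3 + 1 = -2)
J(k) = -36 (J(k) = 9*(k + 4*(-1) + k*(-1)) = 9*(k - 4 - k) = 9*(-4) = -36)
J(T(12, -3)) + (c(-78) + 12616) = -36 + (80 + 12616) = -36 + 12696 = 12660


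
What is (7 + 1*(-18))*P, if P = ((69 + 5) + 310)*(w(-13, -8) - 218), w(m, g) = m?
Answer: 975744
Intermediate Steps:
P = -88704 (P = ((69 + 5) + 310)*(-13 - 218) = (74 + 310)*(-231) = 384*(-231) = -88704)
(7 + 1*(-18))*P = (7 + 1*(-18))*(-88704) = (7 - 18)*(-88704) = -11*(-88704) = 975744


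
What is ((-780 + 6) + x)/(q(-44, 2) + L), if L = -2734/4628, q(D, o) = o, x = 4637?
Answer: 8938982/3261 ≈ 2741.2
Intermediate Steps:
L = -1367/2314 (L = -2734*1/4628 = -1367/2314 ≈ -0.59075)
((-780 + 6) + x)/(q(-44, 2) + L) = ((-780 + 6) + 4637)/(2 - 1367/2314) = (-774 + 4637)/(3261/2314) = 3863*(2314/3261) = 8938982/3261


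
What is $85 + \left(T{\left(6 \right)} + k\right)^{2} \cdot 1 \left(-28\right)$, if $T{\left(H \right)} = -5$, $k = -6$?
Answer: $-3303$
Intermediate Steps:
$85 + \left(T{\left(6 \right)} + k\right)^{2} \cdot 1 \left(-28\right) = 85 + \left(-5 - 6\right)^{2} \cdot 1 \left(-28\right) = 85 + \left(-11\right)^{2} \left(-28\right) = 85 + 121 \left(-28\right) = 85 - 3388 = -3303$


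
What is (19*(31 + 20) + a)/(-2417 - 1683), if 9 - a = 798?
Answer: -9/205 ≈ -0.043902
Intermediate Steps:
a = -789 (a = 9 - 1*798 = 9 - 798 = -789)
(19*(31 + 20) + a)/(-2417 - 1683) = (19*(31 + 20) - 789)/(-2417 - 1683) = (19*51 - 789)/(-4100) = (969 - 789)*(-1/4100) = 180*(-1/4100) = -9/205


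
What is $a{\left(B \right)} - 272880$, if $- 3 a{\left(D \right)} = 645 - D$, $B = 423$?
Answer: $-272954$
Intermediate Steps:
$a{\left(D \right)} = -215 + \frac{D}{3}$ ($a{\left(D \right)} = - \frac{645 - D}{3} = -215 + \frac{D}{3}$)
$a{\left(B \right)} - 272880 = \left(-215 + \frac{1}{3} \cdot 423\right) - 272880 = \left(-215 + 141\right) - 272880 = -74 - 272880 = -272954$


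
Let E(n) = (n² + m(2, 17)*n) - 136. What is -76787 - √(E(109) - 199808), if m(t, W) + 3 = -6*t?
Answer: -76787 - I*√189698 ≈ -76787.0 - 435.54*I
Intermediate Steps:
m(t, W) = -3 - 6*t
E(n) = -136 + n² - 15*n (E(n) = (n² + (-3 - 6*2)*n) - 136 = (n² + (-3 - 12)*n) - 136 = (n² - 15*n) - 136 = -136 + n² - 15*n)
-76787 - √(E(109) - 199808) = -76787 - √((-136 + 109² - 15*109) - 199808) = -76787 - √((-136 + 11881 - 1635) - 199808) = -76787 - √(10110 - 199808) = -76787 - √(-189698) = -76787 - I*√189698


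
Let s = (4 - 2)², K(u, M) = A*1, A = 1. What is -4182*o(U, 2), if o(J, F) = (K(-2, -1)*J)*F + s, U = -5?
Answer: 25092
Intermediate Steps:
K(u, M) = 1 (K(u, M) = 1*1 = 1)
s = 4 (s = 2² = 4)
o(J, F) = 4 + F*J (o(J, F) = (1*J)*F + 4 = J*F + 4 = F*J + 4 = 4 + F*J)
-4182*o(U, 2) = -4182*(4 + 2*(-5)) = -4182*(4 - 10) = -4182*(-6) = 25092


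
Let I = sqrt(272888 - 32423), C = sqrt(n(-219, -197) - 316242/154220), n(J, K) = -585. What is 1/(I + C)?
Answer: 77110/(77110*sqrt(240465) + 3*I*sqrt(387841632090)) ≈ 0.0020343 - 0.00010051*I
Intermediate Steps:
C = 3*I*sqrt(387841632090)/77110 (C = sqrt(-585 - 316242/154220) = sqrt(-585 - 316242*1/154220) = sqrt(-585 - 158121/77110) = sqrt(-45267471/77110) = 3*I*sqrt(387841632090)/77110 ≈ 24.229*I)
I = sqrt(240465) ≈ 490.37
1/(I + C) = 1/(sqrt(240465) + 3*I*sqrt(387841632090)/77110)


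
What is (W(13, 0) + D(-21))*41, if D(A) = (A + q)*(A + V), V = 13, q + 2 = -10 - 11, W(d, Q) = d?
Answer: 14965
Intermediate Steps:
q = -23 (q = -2 + (-10 - 11) = -2 - 21 = -23)
D(A) = (-23 + A)*(13 + A) (D(A) = (A - 23)*(A + 13) = (-23 + A)*(13 + A))
(W(13, 0) + D(-21))*41 = (13 + (-299 + (-21)**2 - 10*(-21)))*41 = (13 + (-299 + 441 + 210))*41 = (13 + 352)*41 = 365*41 = 14965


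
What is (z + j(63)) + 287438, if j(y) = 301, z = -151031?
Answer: 136708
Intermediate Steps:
(z + j(63)) + 287438 = (-151031 + 301) + 287438 = -150730 + 287438 = 136708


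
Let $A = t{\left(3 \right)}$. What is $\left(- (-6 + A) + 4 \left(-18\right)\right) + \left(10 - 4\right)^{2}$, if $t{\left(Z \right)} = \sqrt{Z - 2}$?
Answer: $-31$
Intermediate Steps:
$t{\left(Z \right)} = \sqrt{-2 + Z}$
$A = 1$ ($A = \sqrt{-2 + 3} = \sqrt{1} = 1$)
$\left(- (-6 + A) + 4 \left(-18\right)\right) + \left(10 - 4\right)^{2} = \left(- (-6 + 1) + 4 \left(-18\right)\right) + \left(10 - 4\right)^{2} = \left(\left(-1\right) \left(-5\right) - 72\right) + 6^{2} = \left(5 - 72\right) + 36 = -67 + 36 = -31$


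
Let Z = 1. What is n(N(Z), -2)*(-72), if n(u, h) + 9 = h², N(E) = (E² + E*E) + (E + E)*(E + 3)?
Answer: 360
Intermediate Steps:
N(E) = 2*E² + 2*E*(3 + E) (N(E) = (E² + E²) + (2*E)*(3 + E) = 2*E² + 2*E*(3 + E))
n(u, h) = -9 + h²
n(N(Z), -2)*(-72) = (-9 + (-2)²)*(-72) = (-9 + 4)*(-72) = -5*(-72) = 360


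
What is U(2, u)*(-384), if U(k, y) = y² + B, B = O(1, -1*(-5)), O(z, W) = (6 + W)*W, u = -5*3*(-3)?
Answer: -798720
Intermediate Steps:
u = 45 (u = -15*(-3) = 45)
O(z, W) = W*(6 + W)
B = 55 (B = (-1*(-5))*(6 - 1*(-5)) = 5*(6 + 5) = 5*11 = 55)
U(k, y) = 55 + y² (U(k, y) = y² + 55 = 55 + y²)
U(2, u)*(-384) = (55 + 45²)*(-384) = (55 + 2025)*(-384) = 2080*(-384) = -798720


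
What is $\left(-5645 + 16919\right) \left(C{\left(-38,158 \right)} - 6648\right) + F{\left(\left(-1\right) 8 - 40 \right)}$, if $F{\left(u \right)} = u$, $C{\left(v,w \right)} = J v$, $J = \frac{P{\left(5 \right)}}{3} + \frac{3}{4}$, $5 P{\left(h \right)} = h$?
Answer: $-75413713$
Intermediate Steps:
$P{\left(h \right)} = \frac{h}{5}$
$J = \frac{13}{12}$ ($J = \frac{\frac{1}{5} \cdot 5}{3} + \frac{3}{4} = 1 \cdot \frac{1}{3} + 3 \cdot \frac{1}{4} = \frac{1}{3} + \frac{3}{4} = \frac{13}{12} \approx 1.0833$)
$C{\left(v,w \right)} = \frac{13 v}{12}$
$\left(-5645 + 16919\right) \left(C{\left(-38,158 \right)} - 6648\right) + F{\left(\left(-1\right) 8 - 40 \right)} = \left(-5645 + 16919\right) \left(\frac{13}{12} \left(-38\right) - 6648\right) - 48 = 11274 \left(- \frac{247}{6} - 6648\right) - 48 = 11274 \left(- \frac{40135}{6}\right) - 48 = -75413665 - 48 = -75413713$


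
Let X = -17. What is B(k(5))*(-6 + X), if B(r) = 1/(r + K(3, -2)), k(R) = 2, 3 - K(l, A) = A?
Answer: -23/7 ≈ -3.2857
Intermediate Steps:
K(l, A) = 3 - A
B(r) = 1/(5 + r) (B(r) = 1/(r + (3 - 1*(-2))) = 1/(r + (3 + 2)) = 1/(r + 5) = 1/(5 + r))
B(k(5))*(-6 + X) = (-6 - 17)/(5 + 2) = -23/7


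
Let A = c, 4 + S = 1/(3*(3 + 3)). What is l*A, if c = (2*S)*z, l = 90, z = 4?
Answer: -2840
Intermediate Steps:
S = -71/18 (S = -4 + 1/(3*(3 + 3)) = -4 + 1/(3*6) = -4 + 1/18 = -71/18 ≈ -3.9444)
c = -284/9 (c = (2*(-71/18))*4 = -71/9*4 = -284/9 ≈ -31.556)
A = -284/9 ≈ -31.556
l*A = 90*(-284/9) = -2840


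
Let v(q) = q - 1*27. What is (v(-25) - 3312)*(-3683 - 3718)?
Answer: 24896964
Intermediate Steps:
v(q) = -27 + q (v(q) = q - 27 = -27 + q)
(v(-25) - 3312)*(-3683 - 3718) = ((-27 - 25) - 3312)*(-3683 - 3718) = (-52 - 3312)*(-7401) = -3364*(-7401) = 24896964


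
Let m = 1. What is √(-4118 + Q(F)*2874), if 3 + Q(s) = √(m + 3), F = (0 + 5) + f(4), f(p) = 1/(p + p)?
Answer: 4*I*√437 ≈ 83.618*I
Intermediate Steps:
f(p) = 1/(2*p)
F = 41/8 (F = (0 + 5) + (½)/4 = 5 + (½)*(¼) = 5 + ⅛ = 41/8 ≈ 5.1250)
Q(s) = -1 (Q(s) = -3 + √(1 + 3) = -3 + √4 = -3 + 2 = -1)
√(-4118 + Q(F)*2874) = √(-4118 - 1*2874) = √(-4118 - 2874) = √(-6992) = 4*I*√437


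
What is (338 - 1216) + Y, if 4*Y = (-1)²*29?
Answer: -3483/4 ≈ -870.75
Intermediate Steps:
Y = 29/4 (Y = ((-1)²*29)/4 = (1*29)/4 = (¼)*29 = 29/4 ≈ 7.2500)
(338 - 1216) + Y = (338 - 1216) + 29/4 = -878 + 29/4 = -3483/4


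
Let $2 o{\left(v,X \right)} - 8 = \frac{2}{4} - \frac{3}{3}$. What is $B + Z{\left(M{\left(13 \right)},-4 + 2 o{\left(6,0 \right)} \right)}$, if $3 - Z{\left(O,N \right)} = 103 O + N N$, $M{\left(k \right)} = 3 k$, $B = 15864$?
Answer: $\frac{47351}{4} \approx 11838.0$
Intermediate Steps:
$o{\left(v,X \right)} = \frac{15}{4}$ ($o{\left(v,X \right)} = 4 + \frac{\frac{2}{4} - \frac{3}{3}}{2} = 4 + \frac{2 \cdot \frac{1}{4} - 1}{2} = 4 + \frac{\frac{1}{2} - 1}{2} = 4 + \frac{1}{2} \left(- \frac{1}{2}\right) = 4 - \frac{1}{4} = \frac{15}{4}$)
$Z{\left(O,N \right)} = 3 - N^{2} - 103 O$ ($Z{\left(O,N \right)} = 3 - \left(103 O + N N\right) = 3 - \left(103 O + N^{2}\right) = 3 - \left(N^{2} + 103 O\right) = 3 - N^{2} - 103 O$)
$B + Z{\left(M{\left(13 \right)},-4 + 2 o{\left(6,0 \right)} \right)} = 15864 - \left(-3 + \left(-4 + 2 \cdot \frac{15}{4}\right)^{2} + 103 \cdot 3 \cdot 13\right) = 15864 - \left(4014 + \left(-4 + \frac{15}{2}\right)^{2}\right) = 15864 - \frac{16105}{4} = \frac{47351}{4}$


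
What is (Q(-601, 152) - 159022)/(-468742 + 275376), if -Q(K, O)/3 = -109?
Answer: 158695/193366 ≈ 0.82070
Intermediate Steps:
Q(K, O) = 327 (Q(K, O) = -3*(-109) = 327)
(Q(-601, 152) - 159022)/(-468742 + 275376) = (327 - 159022)/(-468742 + 275376) = -158695/(-193366) = -158695*(-1/193366) = 158695/193366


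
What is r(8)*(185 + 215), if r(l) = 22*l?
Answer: 70400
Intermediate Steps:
r(8)*(185 + 215) = (22*8)*(185 + 215) = 176*400 = 70400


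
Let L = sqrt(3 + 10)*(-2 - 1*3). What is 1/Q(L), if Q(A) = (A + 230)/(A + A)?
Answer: -26/2103 - 92*sqrt(13)/2103 ≈ -0.17010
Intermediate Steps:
L = -5*sqrt(13) (L = sqrt(13)*(-2 - 3) = sqrt(13)*(-5) = -5*sqrt(13) ≈ -18.028)
Q(A) = (230 + A)/(2*A) (Q(A) = (230 + A)/((2*A)) = (230 + A)*(1/(2*A)) = (230 + A)/(2*A))
1/Q(L) = 1/((230 - 5*sqrt(13))/(2*((-5*sqrt(13))))) = 1/((-sqrt(13)/65)*(230 - 5*sqrt(13))/2) = 1/(-sqrt(13)*(230 - 5*sqrt(13))/130) = -10*sqrt(13)/(230 - 5*sqrt(13))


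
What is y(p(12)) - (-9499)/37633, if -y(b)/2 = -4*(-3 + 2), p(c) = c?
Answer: -291565/37633 ≈ -7.7476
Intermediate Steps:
y(b) = -8 (y(b) = -(-8)*(-3 + 2) = -(-8)*(-1) = -2*4 = -8)
y(p(12)) - (-9499)/37633 = -8 - (-9499)/37633 = -8 - 1*(-9499/37633) = -8 + 9499/37633 = -291565/37633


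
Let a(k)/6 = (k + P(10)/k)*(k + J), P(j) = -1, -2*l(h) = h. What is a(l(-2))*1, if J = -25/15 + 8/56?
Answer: 0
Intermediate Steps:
l(h) = -h/2
J = -32/21 (J = -25*1/15 + 8*(1/56) = -5/3 + ⅐ = -32/21 ≈ -1.5238)
a(k) = 6*(-32/21 + k)*(k - 1/k) (a(k) = 6*((k - 1/k)*(k - 32/21)) = 6*((k - 1/k)*(-32/21 + k)) = 6*((-32/21 + k)*(k - 1/k)) = 6*(-32/21 + k)*(k - 1/k))
a(l(-2))*1 = (-6 + 6*(-½*(-2))² - (-32)*(-2)/7 + 64/(7*((-½*(-2)))))*1 = (-6 + 6*1² - 64/7*1 + (64/7)/1)*1 = (-6 + 6*1 - 64/7 + (64/7)*1)*1 = (-6 + 6 - 64/7 + 64/7)*1 = 0*1 = 0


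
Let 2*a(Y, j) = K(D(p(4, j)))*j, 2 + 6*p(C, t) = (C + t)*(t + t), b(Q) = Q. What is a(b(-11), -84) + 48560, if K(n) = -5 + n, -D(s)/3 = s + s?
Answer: 613166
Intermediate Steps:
p(C, t) = -1/3 + t*(C + t)/3 (p(C, t) = -1/3 + ((C + t)*(t + t))/6 = -1/3 + ((C + t)*(2*t))/6 = -1/3 + (2*t*(C + t))/6 = -1/3 + t*(C + t)/3)
D(s) = -6*s (D(s) = -3*(s + s) = -6*s)
a(Y, j) = j*(-3 - 8*j - 2*j**2)/2 (a(Y, j) = ((-5 - 6*(-1/3 + j**2/3 + (1/3)*4*j))*j)/2 = ((-5 - 6*(-1/3 + j**2/3 + 4*j/3))*j)/2 = ((-5 + (2 - 8*j - 2*j**2))*j)/2 = ((-3 - 8*j - 2*j**2)*j)/2 = (j*(-3 - 8*j - 2*j**2))/2 = j*(-3 - 8*j - 2*j**2)/2)
a(b(-11), -84) + 48560 = -1/2*(-84)*(3 + 2*(-84)**2 + 8*(-84)) + 48560 = -1/2*(-84)*(3 + 2*7056 - 672) + 48560 = -1/2*(-84)*(3 + 14112 - 672) + 48560 = -1/2*(-84)*13443 + 48560 = 564606 + 48560 = 613166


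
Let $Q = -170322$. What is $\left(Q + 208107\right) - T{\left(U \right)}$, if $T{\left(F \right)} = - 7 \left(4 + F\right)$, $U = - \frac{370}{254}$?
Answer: $\frac{4800956}{127} \approx 37803.0$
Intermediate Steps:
$U = - \frac{185}{127}$ ($U = \left(-370\right) \frac{1}{254} = - \frac{185}{127} \approx -1.4567$)
$T{\left(F \right)} = -28 - 7 F$
$\left(Q + 208107\right) - T{\left(U \right)} = \left(-170322 + 208107\right) - \left(-28 - - \frac{1295}{127}\right) = 37785 - \left(-28 + \frac{1295}{127}\right) = 37785 - - \frac{2261}{127} = 37785 + \frac{2261}{127} = \frac{4800956}{127}$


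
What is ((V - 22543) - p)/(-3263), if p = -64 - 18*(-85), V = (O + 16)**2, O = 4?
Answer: 23609/3263 ≈ 7.2354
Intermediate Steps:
V = 400 (V = (4 + 16)**2 = 20**2 = 400)
p = 1466 (p = -64 + 1530 = 1466)
((V - 22543) - p)/(-3263) = ((400 - 22543) - 1*1466)/(-3263) = (-22143 - 1466)*(-1/3263) = -23609*(-1/3263) = 23609/3263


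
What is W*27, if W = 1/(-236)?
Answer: -27/236 ≈ -0.11441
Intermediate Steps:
W = -1/236 ≈ -0.0042373
W*27 = -1/236*27 = -27/236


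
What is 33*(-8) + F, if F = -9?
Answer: -273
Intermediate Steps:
33*(-8) + F = 33*(-8) - 9 = -264 - 9 = -273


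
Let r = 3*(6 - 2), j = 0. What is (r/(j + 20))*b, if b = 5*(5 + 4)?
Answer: 27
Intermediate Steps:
b = 45 (b = 5*9 = 45)
r = 12 (r = 3*4 = 12)
(r/(j + 20))*b = (12/(0 + 20))*45 = (12/20)*45 = ((1/20)*12)*45 = (⅗)*45 = 27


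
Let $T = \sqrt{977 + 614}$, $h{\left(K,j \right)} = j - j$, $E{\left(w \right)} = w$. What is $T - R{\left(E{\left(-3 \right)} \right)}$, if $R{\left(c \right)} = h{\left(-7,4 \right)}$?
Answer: $\sqrt{1591} \approx 39.887$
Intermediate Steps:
$h{\left(K,j \right)} = 0$
$R{\left(c \right)} = 0$
$T = \sqrt{1591} \approx 39.887$
$T - R{\left(E{\left(-3 \right)} \right)} = \sqrt{1591} - 0 = \sqrt{1591} + 0 = \sqrt{1591}$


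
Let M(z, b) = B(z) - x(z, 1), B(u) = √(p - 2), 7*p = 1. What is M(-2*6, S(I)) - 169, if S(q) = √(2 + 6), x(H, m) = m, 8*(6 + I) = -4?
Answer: -170 + I*√91/7 ≈ -170.0 + 1.3628*I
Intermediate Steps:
I = -13/2 (I = -6 + (⅛)*(-4) = -6 - ½ = -13/2 ≈ -6.5000)
p = ⅐ (p = (⅐)*1 = ⅐ ≈ 0.14286)
B(u) = I*√91/7 (B(u) = √(⅐ - 2) = √(-13/7) = I*√91/7)
S(q) = 2*√2 (S(q) = √8 = 2*√2)
M(z, b) = -1 + I*√91/7 (M(z, b) = I*√91/7 - 1*1 = I*√91/7 - 1 = -1 + I*√91/7)
M(-2*6, S(I)) - 169 = (-1 + I*√91/7) - 169 = -170 + I*√91/7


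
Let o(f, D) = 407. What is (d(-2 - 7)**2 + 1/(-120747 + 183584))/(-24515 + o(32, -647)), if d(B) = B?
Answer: -363557/108205314 ≈ -0.0033599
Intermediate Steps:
(d(-2 - 7)**2 + 1/(-120747 + 183584))/(-24515 + o(32, -647)) = ((-2 - 7)**2 + 1/(-120747 + 183584))/(-24515 + 407) = ((-9)**2 + 1/62837)/(-24108) = (81 + 1/62837)*(-1/24108) = (5089798/62837)*(-1/24108) = -363557/108205314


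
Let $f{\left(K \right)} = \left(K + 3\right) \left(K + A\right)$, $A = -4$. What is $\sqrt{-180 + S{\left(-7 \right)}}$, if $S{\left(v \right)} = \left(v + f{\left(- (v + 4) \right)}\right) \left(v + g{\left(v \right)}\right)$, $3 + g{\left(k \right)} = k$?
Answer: $\sqrt{41} \approx 6.4031$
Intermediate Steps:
$g{\left(k \right)} = -3 + k$
$f{\left(K \right)} = \left(-4 + K\right) \left(3 + K\right)$ ($f{\left(K \right)} = \left(K + 3\right) \left(K - 4\right) = \left(3 + K\right) \left(-4 + K\right) = \left(-4 + K\right) \left(3 + K\right)$)
$S{\left(v \right)} = \left(-3 + 2 v\right) \left(-8 + \left(-4 - v\right)^{2} + 2 v\right)$ ($S{\left(v \right)} = \left(v - \left(12 - \left(v + 4\right)^{2} - \left(v + 4\right)\right)\right) \left(v + \left(-3 + v\right)\right) = \left(v - \left(12 - \left(4 + v\right)^{2} - \left(4 + v\right)\right)\right) \left(-3 + 2 v\right) = \left(v - \left(8 - v - \left(-4 - v\right)^{2}\right)\right) \left(-3 + 2 v\right) = \left(v + \left(-12 + \left(-4 - v\right)^{2} + \left(4 + v\right)\right)\right) \left(-3 + 2 v\right) = \left(v + \left(-8 + v + \left(-4 - v\right)^{2}\right)\right) \left(-3 + 2 v\right) = \left(-8 + \left(-4 - v\right)^{2} + 2 v\right) \left(-3 + 2 v\right) = \left(-3 + 2 v\right) \left(-8 + \left(-4 - v\right)^{2} + 2 v\right)$)
$\sqrt{-180 + S{\left(-7 \right)}} = \sqrt{-180 + \left(-24 - -98 + 2 \left(-7\right)^{3} + 17 \left(-7\right)^{2}\right)} = \sqrt{-180 + \left(-24 + 98 + 2 \left(-343\right) + 17 \cdot 49\right)} = \sqrt{-180 + \left(-24 + 98 - 686 + 833\right)} = \sqrt{-180 + 221} = \sqrt{41}$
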